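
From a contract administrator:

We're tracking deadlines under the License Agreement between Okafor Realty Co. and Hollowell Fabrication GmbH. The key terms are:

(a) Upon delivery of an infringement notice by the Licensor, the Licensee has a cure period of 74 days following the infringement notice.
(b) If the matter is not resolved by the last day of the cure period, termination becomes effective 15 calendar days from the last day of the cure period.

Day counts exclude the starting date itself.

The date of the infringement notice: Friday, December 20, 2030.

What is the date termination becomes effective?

Adding 74 calendar days to December 20, 2030 gives March 4, 2031, which is the last day of the cure period.
The date termination becomes effective: 15 calendar days after March 4, 2031 is March 19, 2031.

March 19, 2031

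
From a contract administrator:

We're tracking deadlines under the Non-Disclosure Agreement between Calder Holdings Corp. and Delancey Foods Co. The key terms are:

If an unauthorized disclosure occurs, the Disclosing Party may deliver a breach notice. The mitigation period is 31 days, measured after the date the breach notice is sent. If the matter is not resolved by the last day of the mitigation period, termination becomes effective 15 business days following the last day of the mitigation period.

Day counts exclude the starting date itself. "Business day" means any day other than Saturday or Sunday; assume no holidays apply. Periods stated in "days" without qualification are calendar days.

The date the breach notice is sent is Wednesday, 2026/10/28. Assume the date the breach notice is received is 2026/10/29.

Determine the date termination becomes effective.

2026/12/18

Adding 31 calendar days to 2026/10/28 gives 2026/11/28, which is the last day of the mitigation period.
From Saturday, 2026/11/28, 15 business days (Nov 30, Dec 1, Dec 2, Dec 3, …, Dec 16, Dec 17, Dec 18, skipping weekends) brings us to Friday, 2026/12/18, which is the date termination becomes effective.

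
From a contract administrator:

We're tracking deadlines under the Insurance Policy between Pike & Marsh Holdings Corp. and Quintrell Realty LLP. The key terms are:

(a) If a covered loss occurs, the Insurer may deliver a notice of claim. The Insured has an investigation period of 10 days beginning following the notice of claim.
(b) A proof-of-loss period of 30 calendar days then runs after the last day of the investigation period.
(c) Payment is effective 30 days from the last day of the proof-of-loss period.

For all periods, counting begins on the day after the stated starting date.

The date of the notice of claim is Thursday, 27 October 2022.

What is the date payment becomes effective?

The last day of the investigation period: 10 calendar days after 27 October 2022 is 6 November 2022.
Adding 30 calendar days to 6 November 2022 gives 6 December 2022, which is the last day of the proof-of-loss period.
The date payment becomes effective: 6 December 2022 + 30 days = 5 January 2023.

5 January 2023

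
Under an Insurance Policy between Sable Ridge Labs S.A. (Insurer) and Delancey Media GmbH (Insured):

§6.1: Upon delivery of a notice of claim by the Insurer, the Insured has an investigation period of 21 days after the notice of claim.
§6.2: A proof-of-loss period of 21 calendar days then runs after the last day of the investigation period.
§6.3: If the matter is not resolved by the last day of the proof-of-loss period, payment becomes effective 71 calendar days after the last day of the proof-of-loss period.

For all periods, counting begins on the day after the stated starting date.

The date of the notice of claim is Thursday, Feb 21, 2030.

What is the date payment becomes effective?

Jun 14, 2030

The last day of the investigation period: Feb 21, 2030 + 21 days = Mar 14, 2030.
Adding 21 calendar days to Mar 14, 2030 gives Apr 4, 2030, which is the last day of the proof-of-loss period.
The date payment becomes effective: Apr 4, 2030 + 71 days = Jun 14, 2030.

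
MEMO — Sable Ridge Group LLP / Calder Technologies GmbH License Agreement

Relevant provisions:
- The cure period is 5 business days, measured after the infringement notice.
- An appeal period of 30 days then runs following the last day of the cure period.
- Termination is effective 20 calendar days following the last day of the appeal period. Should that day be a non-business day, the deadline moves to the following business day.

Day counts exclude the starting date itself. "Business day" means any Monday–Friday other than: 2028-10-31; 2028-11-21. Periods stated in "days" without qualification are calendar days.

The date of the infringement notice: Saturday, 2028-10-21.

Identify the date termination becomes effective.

2028-12-18

The last day of the cure period: counting 5 business days from Saturday, 2028-10-21 (Oct 23, Oct 24, Oct 25, Oct 26, Oct 27, skipping weekends) reaches Friday, 2028-10-27.
Adding 30 calendar days to 2028-10-27 gives 2028-11-26, which is the last day of the appeal period.
The date termination becomes effective: 2028-11-26 + 20 days = 2028-12-16. That falls on a Saturday, so it rolls to the next business day, Monday, 2028-12-18.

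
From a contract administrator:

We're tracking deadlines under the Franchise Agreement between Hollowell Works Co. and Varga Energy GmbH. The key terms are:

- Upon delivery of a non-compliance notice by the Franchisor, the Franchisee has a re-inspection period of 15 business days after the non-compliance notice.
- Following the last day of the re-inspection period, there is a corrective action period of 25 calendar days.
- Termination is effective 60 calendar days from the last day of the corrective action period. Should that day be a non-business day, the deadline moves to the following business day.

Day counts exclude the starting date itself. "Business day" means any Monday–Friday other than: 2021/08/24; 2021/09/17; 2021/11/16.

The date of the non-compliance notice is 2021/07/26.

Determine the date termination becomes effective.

From Monday, 2021/07/26, 15 business days (Jul 27, Jul 28, Jul 29, Jul 30, …, Aug 12, Aug 13, Aug 16, skipping weekends) brings us to Monday, 2021/08/16, which is the last day of the re-inspection period.
The last day of the corrective action period: 2021/08/16 + 25 days = 2021/09/10.
The date termination becomes effective: 2021/09/10 + 60 days = 2021/11/09. 2021/11/09 is a Tuesday and is not a listed holiday, so no roll-forward applies.

2021/11/09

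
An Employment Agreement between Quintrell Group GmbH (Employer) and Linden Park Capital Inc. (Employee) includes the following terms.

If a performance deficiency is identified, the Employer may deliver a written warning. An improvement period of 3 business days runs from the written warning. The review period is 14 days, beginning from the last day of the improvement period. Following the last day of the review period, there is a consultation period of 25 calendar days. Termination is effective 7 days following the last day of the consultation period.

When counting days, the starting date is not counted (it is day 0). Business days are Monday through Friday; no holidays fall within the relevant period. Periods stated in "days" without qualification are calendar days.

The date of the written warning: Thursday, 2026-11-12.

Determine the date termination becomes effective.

From Thursday, 2026-11-12, 3 business days (Nov 13, Nov 16, Nov 17, skipping weekends) brings us to Tuesday, 2026-11-17, which is the last day of the improvement period.
The last day of the review period: 14 calendar days after 2026-11-17 is 2026-12-01.
Adding 25 calendar days to 2026-12-01 gives 2026-12-26, which is the last day of the consultation period.
The date termination becomes effective: 2026-12-26 + 7 days = 2027-01-02.

2027-01-02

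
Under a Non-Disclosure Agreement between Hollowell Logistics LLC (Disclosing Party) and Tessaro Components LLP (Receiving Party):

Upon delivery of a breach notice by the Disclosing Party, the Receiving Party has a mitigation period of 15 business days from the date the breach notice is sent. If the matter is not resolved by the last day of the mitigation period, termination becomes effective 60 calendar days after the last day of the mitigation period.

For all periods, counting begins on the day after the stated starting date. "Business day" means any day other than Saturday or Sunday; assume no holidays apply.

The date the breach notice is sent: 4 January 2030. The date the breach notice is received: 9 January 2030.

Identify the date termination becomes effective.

26 March 2030

The last day of the mitigation period: counting 15 business days from Friday, 4 January 2030 (Jan 7, Jan 8, Jan 9, Jan 10, …, Jan 23, Jan 24, Jan 25, skipping weekends) reaches Friday, 25 January 2030.
Adding 60 calendar days to 25 January 2030 gives 26 March 2030, which is the date termination becomes effective.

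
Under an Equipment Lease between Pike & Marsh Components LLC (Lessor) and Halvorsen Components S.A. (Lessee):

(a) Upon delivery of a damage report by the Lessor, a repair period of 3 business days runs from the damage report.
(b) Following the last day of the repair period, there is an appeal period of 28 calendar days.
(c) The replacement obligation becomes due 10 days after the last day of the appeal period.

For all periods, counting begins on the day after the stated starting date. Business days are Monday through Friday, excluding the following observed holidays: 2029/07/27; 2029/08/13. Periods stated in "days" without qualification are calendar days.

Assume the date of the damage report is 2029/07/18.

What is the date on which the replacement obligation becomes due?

2029/08/30

The last day of the repair period: 3 business days after Wednesday, 2029/07/18, skipping weekends — Jul 19, Jul 20, Jul 23 — lands on Monday, 2029/07/23.
Adding 28 calendar days to 2029/07/23 gives 2029/08/20, which is the last day of the appeal period.
The date on which the replacement obligation becomes due: 10 calendar days after 2029/08/20 is 2029/08/30.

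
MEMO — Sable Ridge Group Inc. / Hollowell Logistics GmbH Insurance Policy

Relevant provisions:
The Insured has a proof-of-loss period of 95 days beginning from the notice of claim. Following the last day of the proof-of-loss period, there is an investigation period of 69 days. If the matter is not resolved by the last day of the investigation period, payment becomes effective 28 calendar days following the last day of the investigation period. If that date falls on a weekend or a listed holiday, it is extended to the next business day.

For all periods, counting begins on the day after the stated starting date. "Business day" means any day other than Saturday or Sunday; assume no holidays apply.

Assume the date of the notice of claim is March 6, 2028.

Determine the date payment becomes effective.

The last day of the proof-of-loss period: 95 calendar days after March 6, 2028 is June 9, 2028.
Adding 69 calendar days to June 9, 2028 gives August 17, 2028, which is the last day of the investigation period.
The date payment becomes effective: August 17, 2028 + 28 days = September 14, 2028. September 14, 2028 is a Thursday, so no roll-forward applies.

September 14, 2028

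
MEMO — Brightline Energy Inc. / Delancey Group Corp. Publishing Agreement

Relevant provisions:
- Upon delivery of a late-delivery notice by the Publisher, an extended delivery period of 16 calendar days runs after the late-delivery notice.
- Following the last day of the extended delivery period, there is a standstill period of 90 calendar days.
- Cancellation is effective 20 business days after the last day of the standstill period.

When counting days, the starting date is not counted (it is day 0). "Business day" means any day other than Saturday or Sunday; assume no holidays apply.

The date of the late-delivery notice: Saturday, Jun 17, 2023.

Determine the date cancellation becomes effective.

Oct 27, 2023

The last day of the extended delivery period: Jun 17, 2023 + 16 days = Jul 3, 2023.
Adding 90 calendar days to Jul 3, 2023 gives Oct 1, 2023, which is the last day of the standstill period.
The date cancellation becomes effective: counting 20 business days from Sunday, Oct 1, 2023 (Oct 2, Oct 3, Oct 4, Oct 5, …, Oct 25, Oct 26, Oct 27, skipping weekends) reaches Friday, Oct 27, 2023.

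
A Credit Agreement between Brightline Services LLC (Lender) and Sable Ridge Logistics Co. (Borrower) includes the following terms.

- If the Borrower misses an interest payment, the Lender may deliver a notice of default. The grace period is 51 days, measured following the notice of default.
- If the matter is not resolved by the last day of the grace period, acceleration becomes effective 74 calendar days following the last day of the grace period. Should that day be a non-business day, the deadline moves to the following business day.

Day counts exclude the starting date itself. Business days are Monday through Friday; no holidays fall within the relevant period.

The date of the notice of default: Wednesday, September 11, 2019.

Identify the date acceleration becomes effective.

January 14, 2020

The last day of the grace period: 51 calendar days after September 11, 2019 is November 1, 2019.
The date acceleration becomes effective: 74 calendar days after November 1, 2019 is January 14, 2020. January 14, 2020 is a Tuesday, so no roll-forward applies.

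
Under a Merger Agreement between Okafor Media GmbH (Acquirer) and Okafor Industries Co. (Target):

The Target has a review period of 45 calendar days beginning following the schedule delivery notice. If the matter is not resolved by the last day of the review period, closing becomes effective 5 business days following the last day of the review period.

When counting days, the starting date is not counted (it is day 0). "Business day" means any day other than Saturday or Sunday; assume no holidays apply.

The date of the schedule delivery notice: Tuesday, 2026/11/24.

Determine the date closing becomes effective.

The last day of the review period: 45 calendar days after 2026/11/24 is 2027/01/08.
The date closing becomes effective: counting 5 business days from Friday, 2027/01/08 (Jan 11, Jan 12, Jan 13, Jan 14, Jan 15, skipping weekends) reaches Friday, 2027/01/15.

2027/01/15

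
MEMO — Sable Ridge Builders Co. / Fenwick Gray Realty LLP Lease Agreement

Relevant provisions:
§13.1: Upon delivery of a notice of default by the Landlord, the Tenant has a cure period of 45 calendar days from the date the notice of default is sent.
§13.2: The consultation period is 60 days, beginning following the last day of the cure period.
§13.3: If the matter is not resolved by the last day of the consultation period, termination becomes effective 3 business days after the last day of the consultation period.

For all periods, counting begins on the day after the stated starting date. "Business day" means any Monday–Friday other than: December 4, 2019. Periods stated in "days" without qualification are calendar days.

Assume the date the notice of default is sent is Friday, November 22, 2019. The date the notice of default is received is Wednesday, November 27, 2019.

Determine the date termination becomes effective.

March 11, 2020

The last day of the cure period: November 22, 2019 + 45 days = January 6, 2020.
Adding 60 calendar days to January 6, 2020 gives March 6, 2020, which is the last day of the consultation period.
From Friday, March 6, 2020, 3 business days (Mar 9, Mar 10, Mar 11, skipping weekends) brings us to Wednesday, March 11, 2020, which is the date termination becomes effective.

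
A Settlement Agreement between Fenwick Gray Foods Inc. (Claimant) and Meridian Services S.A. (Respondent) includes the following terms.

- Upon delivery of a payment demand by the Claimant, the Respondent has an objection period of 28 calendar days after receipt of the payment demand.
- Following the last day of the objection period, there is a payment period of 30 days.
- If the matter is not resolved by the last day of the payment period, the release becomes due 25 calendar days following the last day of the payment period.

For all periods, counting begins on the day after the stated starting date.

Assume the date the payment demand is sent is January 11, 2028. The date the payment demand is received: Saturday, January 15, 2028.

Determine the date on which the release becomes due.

The last day of the objection period: 28 calendar days after January 15, 2028 is February 12, 2028.
The last day of the payment period: 30 calendar days after February 12, 2028 is March 13, 2028.
Adding 25 calendar days to March 13, 2028 gives April 7, 2028, which is the date on which the release becomes due.

April 7, 2028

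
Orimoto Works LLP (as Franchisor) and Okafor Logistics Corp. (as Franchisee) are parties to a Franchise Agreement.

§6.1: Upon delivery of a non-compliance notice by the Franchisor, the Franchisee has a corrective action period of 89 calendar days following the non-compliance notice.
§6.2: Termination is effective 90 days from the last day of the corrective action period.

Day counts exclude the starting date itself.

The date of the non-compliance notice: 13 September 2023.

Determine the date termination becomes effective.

The last day of the corrective action period: 89 calendar days after 13 September 2023 is 11 December 2023.
Adding 90 calendar days to 11 December 2023 gives 10 March 2024, which is the date termination becomes effective.

10 March 2024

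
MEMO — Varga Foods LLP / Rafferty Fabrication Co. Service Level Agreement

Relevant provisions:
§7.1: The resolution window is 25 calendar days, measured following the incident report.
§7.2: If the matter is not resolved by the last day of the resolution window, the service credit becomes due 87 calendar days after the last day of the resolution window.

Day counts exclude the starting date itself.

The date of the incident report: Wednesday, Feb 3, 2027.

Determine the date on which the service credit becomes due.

Adding 25 calendar days to Feb 3, 2027 gives Feb 28, 2027, which is the last day of the resolution window.
Adding 87 calendar days to Feb 28, 2027 gives May 26, 2027, which is the date on which the service credit becomes due.

May 26, 2027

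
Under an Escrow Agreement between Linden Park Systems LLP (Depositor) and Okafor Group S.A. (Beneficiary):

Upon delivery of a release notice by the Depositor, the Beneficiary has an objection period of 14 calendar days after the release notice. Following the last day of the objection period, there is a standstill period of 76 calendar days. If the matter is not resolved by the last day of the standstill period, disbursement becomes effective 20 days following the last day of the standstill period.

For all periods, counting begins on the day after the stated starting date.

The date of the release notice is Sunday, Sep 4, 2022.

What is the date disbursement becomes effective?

The last day of the objection period: Sep 4, 2022 + 14 days = Sep 18, 2022.
The last day of the standstill period: 76 calendar days after Sep 18, 2022 is Dec 3, 2022.
Adding 20 calendar days to Dec 3, 2022 gives Dec 23, 2022, which is the date disbursement becomes effective.

Dec 23, 2022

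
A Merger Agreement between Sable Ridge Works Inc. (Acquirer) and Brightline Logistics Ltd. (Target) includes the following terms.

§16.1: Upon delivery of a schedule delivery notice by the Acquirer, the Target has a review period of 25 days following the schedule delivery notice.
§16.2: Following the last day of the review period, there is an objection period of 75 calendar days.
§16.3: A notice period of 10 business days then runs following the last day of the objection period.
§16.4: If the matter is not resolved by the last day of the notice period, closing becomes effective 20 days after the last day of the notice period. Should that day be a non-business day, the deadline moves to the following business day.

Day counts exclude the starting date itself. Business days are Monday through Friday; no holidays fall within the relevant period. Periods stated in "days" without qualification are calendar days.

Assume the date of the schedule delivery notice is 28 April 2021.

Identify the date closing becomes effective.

9 September 2021

The last day of the review period: 25 calendar days after 28 April 2021 is 23 May 2021.
Adding 75 calendar days to 23 May 2021 gives 6 August 2021, which is the last day of the objection period.
From Friday, 6 August 2021, 10 business days (Aug 9, Aug 10, Aug 11, Aug 12, Aug 13, Aug 16, Aug 17, Aug 18, Aug 19, Aug 20, skipping weekends) brings us to Friday, 20 August 2021, which is the last day of the notice period.
The date closing becomes effective: 20 calendar days after 20 August 2021 is 9 September 2021. 9 September 2021 is a Thursday, so no roll-forward applies.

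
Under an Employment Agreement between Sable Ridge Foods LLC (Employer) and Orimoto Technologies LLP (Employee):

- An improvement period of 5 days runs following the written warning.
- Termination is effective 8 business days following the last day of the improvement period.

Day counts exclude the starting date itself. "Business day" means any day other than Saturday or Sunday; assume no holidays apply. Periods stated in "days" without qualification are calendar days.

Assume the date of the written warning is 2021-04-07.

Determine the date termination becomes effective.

The last day of the improvement period: 5 calendar days after 2021-04-07 is 2021-04-12.
The date termination becomes effective: 8 business days after Monday, 2021-04-12, skipping weekends — Apr 13, Apr 14, Apr 15, Apr 16, Apr 19, Apr 20, Apr 21, Apr 22 — lands on Thursday, 2021-04-22.

2021-04-22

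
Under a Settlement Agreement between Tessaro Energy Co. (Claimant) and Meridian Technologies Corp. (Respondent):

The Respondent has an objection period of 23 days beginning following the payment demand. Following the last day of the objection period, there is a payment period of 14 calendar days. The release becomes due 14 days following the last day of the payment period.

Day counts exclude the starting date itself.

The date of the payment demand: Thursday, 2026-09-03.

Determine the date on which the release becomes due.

2026-10-24

Adding 23 calendar days to 2026-09-03 gives 2026-09-26, which is the last day of the objection period.
Adding 14 calendar days to 2026-09-26 gives 2026-10-10, which is the last day of the payment period.
The date on which the release becomes due: 2026-10-10 + 14 days = 2026-10-24.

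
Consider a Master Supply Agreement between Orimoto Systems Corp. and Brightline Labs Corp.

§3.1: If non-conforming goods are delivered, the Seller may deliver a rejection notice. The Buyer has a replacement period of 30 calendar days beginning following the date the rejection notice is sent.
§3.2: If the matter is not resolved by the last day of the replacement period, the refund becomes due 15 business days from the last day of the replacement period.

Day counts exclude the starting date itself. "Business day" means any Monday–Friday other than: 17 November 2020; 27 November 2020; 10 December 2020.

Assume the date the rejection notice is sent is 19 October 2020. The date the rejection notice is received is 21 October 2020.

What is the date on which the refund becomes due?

11 December 2020

The last day of the replacement period: 30 calendar days after 19 October 2020 is 18 November 2020.
The date on which the refund becomes due: counting 15 business days from Wednesday, 18 November 2020 (Nov 19, Nov 20, Nov 23, Nov 24, …, Dec 8, Dec 9, Dec 11, skipping weekends and the listed holidays on Nov 27, Dec 10) reaches Friday, 11 December 2020.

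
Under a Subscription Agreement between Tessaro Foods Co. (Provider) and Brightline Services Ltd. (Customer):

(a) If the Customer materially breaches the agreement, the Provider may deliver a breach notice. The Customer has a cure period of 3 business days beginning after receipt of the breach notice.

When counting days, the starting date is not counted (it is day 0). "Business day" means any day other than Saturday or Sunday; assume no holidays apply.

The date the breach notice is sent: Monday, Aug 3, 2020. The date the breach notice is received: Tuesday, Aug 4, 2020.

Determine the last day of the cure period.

The last day of the cure period: counting 3 business days from Tuesday, Aug 4, 2020 (Aug 5, Aug 6, Aug 7, skipping weekends) reaches Friday, Aug 7, 2020.

Aug 7, 2020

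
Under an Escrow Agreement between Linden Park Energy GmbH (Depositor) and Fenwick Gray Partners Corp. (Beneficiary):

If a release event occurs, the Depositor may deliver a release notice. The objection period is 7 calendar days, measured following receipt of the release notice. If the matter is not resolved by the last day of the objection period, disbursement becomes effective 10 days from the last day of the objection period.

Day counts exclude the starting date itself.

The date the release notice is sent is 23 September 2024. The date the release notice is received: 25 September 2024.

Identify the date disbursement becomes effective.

12 October 2024

Adding 7 calendar days to 25 September 2024 gives 2 October 2024, which is the last day of the objection period.
The date disbursement becomes effective: 10 calendar days after 2 October 2024 is 12 October 2024.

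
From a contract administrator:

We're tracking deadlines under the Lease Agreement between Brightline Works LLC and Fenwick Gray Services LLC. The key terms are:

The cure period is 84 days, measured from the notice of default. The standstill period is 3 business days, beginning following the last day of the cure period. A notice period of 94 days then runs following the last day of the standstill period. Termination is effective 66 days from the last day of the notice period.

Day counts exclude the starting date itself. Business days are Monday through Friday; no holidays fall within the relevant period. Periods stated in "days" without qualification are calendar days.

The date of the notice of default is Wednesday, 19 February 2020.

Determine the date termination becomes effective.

The last day of the cure period: 19 February 2020 + 84 days = 13 May 2020.
From Wednesday, 13 May 2020, 3 business days (May 14, May 15, May 18, skipping weekends) brings us to Monday, 18 May 2020, which is the last day of the standstill period.
The last day of the notice period: 94 calendar days after 18 May 2020 is 20 August 2020.
Adding 66 calendar days to 20 August 2020 gives 25 October 2020, which is the date termination becomes effective.

25 October 2020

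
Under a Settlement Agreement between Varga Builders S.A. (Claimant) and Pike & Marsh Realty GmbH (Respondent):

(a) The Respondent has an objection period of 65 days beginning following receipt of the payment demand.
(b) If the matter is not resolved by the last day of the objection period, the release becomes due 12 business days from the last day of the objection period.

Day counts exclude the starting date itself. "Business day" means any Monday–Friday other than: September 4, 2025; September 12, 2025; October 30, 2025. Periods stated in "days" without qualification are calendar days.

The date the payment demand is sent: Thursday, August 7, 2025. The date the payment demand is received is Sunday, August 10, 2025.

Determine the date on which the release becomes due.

Adding 65 calendar days to August 10, 2025 gives October 14, 2025, which is the last day of the objection period.
The date on which the release becomes due: counting 12 business days from Tuesday, October 14, 2025 (Oct 15, Oct 16, Oct 17, Oct 20, …, Oct 28, Oct 29, Oct 31, skipping weekends and the listed holiday on Oct 30) reaches Friday, October 31, 2025.

October 31, 2025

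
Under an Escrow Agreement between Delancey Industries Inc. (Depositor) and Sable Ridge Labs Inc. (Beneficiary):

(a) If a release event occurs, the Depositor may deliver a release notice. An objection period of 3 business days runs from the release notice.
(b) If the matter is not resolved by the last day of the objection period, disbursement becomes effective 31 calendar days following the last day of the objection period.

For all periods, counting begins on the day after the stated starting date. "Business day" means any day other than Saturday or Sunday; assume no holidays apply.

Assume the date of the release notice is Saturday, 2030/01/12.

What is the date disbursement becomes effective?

2030/02/16

From Saturday, 2030/01/12, 3 business days (Jan 14, Jan 15, Jan 16, skipping weekends) brings us to Wednesday, 2030/01/16, which is the last day of the objection period.
The date disbursement becomes effective: 2030/01/16 + 31 days = 2030/02/16.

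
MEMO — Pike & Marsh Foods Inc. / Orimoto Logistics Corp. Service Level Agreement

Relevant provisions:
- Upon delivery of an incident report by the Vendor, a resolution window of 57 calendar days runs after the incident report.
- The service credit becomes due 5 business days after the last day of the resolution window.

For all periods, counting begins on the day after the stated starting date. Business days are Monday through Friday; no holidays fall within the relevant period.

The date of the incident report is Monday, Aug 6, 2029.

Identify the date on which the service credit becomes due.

Oct 9, 2029

The last day of the resolution window: 57 calendar days after Aug 6, 2029 is Oct 2, 2029.
The date on which the service credit becomes due: 5 business days after Tuesday, Oct 2, 2029, skipping weekends — Oct 3, Oct 4, Oct 5, Oct 8, Oct 9 — lands on Tuesday, Oct 9, 2029.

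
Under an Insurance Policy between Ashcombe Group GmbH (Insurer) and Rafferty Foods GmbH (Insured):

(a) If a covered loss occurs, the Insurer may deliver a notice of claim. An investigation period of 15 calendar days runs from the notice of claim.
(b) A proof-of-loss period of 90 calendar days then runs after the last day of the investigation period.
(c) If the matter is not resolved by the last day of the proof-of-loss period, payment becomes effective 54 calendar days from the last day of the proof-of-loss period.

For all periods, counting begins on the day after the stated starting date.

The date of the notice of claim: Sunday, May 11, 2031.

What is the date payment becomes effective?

Adding 15 calendar days to May 11, 2031 gives May 26, 2031, which is the last day of the investigation period.
The last day of the proof-of-loss period: May 26, 2031 + 90 days = Aug 24, 2031.
Adding 54 calendar days to Aug 24, 2031 gives Oct 17, 2031, which is the date payment becomes effective.

Oct 17, 2031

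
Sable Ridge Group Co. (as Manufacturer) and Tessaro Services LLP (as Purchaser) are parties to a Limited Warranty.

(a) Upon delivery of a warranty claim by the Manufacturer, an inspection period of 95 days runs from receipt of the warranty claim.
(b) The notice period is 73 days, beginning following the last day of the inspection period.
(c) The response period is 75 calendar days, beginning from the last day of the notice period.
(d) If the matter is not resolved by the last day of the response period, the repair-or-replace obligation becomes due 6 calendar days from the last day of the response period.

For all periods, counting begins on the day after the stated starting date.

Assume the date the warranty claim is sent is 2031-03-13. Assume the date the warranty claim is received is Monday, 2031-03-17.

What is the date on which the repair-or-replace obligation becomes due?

2031-11-21

Adding 95 calendar days to 2031-03-17 gives 2031-06-20, which is the last day of the inspection period.
The last day of the notice period: 73 calendar days after 2031-06-20 is 2031-09-01.
Adding 75 calendar days to 2031-09-01 gives 2031-11-15, which is the last day of the response period.
Adding 6 calendar days to 2031-11-15 gives 2031-11-21, which is the date on which the repair-or-replace obligation becomes due.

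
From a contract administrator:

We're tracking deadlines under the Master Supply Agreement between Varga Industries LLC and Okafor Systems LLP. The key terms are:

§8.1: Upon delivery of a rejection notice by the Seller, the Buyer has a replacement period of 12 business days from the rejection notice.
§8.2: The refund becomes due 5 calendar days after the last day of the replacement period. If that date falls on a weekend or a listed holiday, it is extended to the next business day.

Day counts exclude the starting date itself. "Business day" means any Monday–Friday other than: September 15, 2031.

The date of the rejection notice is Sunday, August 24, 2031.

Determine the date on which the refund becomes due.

September 16, 2031

The last day of the replacement period: counting 12 business days from Sunday, August 24, 2031 (Aug 25, Aug 26, Aug 27, Aug 28, …, Sep 5, Sep 8, Sep 9, skipping weekends) reaches Tuesday, September 9, 2031.
The date on which the refund becomes due: 5 calendar days after September 9, 2031 is September 14, 2031. That falls on a Sunday, so it rolls to the next business day, Tuesday, September 16, 2031.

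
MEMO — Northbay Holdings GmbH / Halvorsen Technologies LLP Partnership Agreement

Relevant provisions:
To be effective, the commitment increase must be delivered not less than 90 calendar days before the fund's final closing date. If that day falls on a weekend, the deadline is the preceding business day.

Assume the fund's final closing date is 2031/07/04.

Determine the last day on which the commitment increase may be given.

2031/04/04

Counting back 90 calendar days from 2031/07/04 gives 2031/04/05. That is a Saturday, so the deadline moves back to Friday, 2031/04/04.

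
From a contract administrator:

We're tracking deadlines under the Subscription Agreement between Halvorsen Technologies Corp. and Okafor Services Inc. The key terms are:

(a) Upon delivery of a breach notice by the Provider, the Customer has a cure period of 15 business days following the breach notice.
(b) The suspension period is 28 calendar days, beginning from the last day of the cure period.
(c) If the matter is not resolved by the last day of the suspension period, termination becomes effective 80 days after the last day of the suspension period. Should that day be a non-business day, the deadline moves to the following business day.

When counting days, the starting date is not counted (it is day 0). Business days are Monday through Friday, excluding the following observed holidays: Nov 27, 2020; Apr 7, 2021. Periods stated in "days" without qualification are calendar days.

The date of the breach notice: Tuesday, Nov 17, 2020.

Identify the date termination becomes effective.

From Tuesday, Nov 17, 2020, 15 business days (Nov 18, Nov 19, Nov 20, Nov 23, …, Dec 7, Dec 8, Dec 9, skipping weekends and the listed holiday on Nov 27) brings us to Wednesday, Dec 9, 2020, which is the last day of the cure period.
Adding 28 calendar days to Dec 9, 2020 gives Jan 6, 2021, which is the last day of the suspension period.
Adding 80 calendar days to Jan 6, 2021 gives Mar 27, 2021, which is the date termination becomes effective. That falls on a Saturday, so it rolls to the next business day, Monday, Mar 29, 2021.

Mar 29, 2021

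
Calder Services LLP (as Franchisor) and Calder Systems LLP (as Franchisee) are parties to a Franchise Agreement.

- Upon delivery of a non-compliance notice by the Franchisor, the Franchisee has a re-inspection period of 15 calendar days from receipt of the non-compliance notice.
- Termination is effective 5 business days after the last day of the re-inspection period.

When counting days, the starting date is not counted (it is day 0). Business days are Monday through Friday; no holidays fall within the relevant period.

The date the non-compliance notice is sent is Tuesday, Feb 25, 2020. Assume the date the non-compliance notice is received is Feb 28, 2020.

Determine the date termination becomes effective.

Mar 20, 2020

Adding 15 calendar days to Feb 28, 2020 gives Mar 14, 2020, which is the last day of the re-inspection period.
The date termination becomes effective: counting 5 business days from Saturday, Mar 14, 2020 (Mar 16, Mar 17, Mar 18, Mar 19, Mar 20, skipping weekends) reaches Friday, Mar 20, 2020.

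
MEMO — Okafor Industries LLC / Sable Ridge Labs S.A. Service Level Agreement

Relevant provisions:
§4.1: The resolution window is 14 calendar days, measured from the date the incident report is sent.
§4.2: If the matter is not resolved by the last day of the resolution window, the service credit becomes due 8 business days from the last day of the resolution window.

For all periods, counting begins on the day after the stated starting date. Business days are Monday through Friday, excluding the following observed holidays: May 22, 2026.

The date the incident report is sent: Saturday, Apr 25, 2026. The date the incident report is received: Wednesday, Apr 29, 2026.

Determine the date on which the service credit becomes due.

The last day of the resolution window: Apr 25, 2026 + 14 days = May 9, 2026.
The date on which the service credit becomes due: 8 business days after Saturday, May 9, 2026, skipping weekends — May 11, May 12, May 13, May 14, May 15, May 18, May 19, May 20 — lands on Wednesday, May 20, 2026.

May 20, 2026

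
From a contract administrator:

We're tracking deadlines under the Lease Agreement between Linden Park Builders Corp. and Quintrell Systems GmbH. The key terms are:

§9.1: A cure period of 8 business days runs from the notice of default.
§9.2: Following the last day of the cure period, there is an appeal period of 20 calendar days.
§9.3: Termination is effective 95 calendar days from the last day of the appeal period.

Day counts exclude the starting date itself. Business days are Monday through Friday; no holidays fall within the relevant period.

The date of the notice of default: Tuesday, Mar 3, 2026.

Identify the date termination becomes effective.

Jul 6, 2026

The last day of the cure period: 8 business days after Tuesday, Mar 3, 2026, skipping weekends — Mar 4, Mar 5, Mar 6, Mar 9, Mar 10, Mar 11, Mar 12, Mar 13 — lands on Friday, Mar 13, 2026.
The last day of the appeal period: Mar 13, 2026 + 20 days = Apr 2, 2026.
The date termination becomes effective: 95 calendar days after Apr 2, 2026 is Jul 6, 2026.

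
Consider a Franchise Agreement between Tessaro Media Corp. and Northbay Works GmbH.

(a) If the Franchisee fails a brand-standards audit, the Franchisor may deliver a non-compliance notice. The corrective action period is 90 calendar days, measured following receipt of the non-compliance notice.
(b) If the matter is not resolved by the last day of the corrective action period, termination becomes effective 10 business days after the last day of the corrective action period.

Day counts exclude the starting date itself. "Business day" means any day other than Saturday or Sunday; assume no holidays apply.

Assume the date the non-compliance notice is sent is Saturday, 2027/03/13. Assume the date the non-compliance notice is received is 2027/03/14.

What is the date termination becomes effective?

The last day of the corrective action period: 2027/03/14 + 90 days = 2027/06/12.
From Saturday, 2027/06/12, 10 business days (Jun 14, Jun 15, Jun 16, Jun 17, Jun 18, Jun 21, Jun 22, Jun 23, Jun 24, Jun 25, skipping weekends) brings us to Friday, 2027/06/25, which is the date termination becomes effective.

2027/06/25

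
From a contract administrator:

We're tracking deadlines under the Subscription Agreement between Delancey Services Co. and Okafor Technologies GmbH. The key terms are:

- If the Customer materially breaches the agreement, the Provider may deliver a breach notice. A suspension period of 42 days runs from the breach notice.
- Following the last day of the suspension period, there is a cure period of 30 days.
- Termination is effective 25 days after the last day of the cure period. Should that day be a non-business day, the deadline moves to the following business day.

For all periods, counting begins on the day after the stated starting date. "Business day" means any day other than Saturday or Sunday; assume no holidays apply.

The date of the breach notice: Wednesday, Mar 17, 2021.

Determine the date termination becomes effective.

Jun 22, 2021

Adding 42 calendar days to Mar 17, 2021 gives Apr 28, 2021, which is the last day of the suspension period.
The last day of the cure period: Apr 28, 2021 + 30 days = May 28, 2021.
The date termination becomes effective: May 28, 2021 + 25 days = Jun 22, 2021. Jun 22, 2021 is a Tuesday, so no roll-forward applies.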